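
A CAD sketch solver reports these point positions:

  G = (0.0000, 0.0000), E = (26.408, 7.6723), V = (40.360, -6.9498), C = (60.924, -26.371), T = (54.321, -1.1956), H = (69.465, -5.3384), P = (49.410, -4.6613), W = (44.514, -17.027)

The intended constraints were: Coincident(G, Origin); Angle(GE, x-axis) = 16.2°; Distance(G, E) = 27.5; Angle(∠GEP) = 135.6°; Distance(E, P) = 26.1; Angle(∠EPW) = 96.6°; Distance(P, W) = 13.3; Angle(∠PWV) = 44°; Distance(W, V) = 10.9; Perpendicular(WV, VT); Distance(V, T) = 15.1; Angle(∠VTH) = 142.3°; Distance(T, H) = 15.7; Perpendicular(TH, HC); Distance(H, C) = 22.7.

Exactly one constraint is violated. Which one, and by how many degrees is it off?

Perpendicular(TH, HC) — off by 6.80°.

G = (0.00, 0.00) ✓; GE at 16.20° ✓; |GE| = 27.50 ✓; ∠GEP = 135.6° ✓; |EP| = 26.10 ✓; ∠EPW = 96.60° ✓; |PW| = 13.30 ✓; ∠PWV = 44.00° ✓; |WV| = 10.90 ✓; ∠(WV, VT) = 90.00° ✓; |VT| = 15.10 ✓; ∠VTH = 142.3° ✓; |TH| = 15.70 ✓; ∠(TH, HC) = 96.80° ✗; |HC| = 22.70 ✓.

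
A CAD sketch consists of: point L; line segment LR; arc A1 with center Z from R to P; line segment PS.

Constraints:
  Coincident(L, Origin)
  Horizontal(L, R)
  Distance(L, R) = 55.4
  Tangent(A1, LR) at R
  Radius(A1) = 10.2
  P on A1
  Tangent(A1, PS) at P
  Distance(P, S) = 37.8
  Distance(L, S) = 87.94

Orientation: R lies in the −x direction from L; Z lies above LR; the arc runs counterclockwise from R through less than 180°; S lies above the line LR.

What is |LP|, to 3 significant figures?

51.7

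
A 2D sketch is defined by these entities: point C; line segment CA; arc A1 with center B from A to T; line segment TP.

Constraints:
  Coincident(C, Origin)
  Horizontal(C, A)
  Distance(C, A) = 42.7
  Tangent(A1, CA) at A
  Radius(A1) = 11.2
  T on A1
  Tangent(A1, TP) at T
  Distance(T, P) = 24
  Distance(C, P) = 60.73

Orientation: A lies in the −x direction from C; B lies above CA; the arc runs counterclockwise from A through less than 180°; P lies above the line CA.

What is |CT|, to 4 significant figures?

38.17

C is at the origin; CA is horizontal with |CA| = 42.7 and A on the −x side, so A = (-42.70, 0.000). The tangent condition forces BA to be normal to CA, so B = A + (0, 11.2) = (-42.70, 11.20). Since BT ⟂ TP (tangency), |BP| = √(11.2² + 24.0²) = 26.48 regardless of where T sits on A1. So P lies on both circle(C, 60.73) and circle(B, 26.48); the above-CA intersection is P = (-48.05, 37.14). T is the foot of the tangent from P: T = (-33.72, 17.89).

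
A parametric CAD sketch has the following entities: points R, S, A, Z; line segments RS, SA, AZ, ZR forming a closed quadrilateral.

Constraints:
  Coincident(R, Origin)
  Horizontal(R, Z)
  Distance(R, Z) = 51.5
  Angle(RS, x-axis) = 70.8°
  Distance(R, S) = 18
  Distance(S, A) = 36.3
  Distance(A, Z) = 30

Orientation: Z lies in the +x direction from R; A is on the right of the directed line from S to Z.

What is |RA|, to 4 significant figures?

28.55

Checks: RS at 70.80° ✓; |SA| = 36.30 ✓; |AZ| = 30.00 ✓.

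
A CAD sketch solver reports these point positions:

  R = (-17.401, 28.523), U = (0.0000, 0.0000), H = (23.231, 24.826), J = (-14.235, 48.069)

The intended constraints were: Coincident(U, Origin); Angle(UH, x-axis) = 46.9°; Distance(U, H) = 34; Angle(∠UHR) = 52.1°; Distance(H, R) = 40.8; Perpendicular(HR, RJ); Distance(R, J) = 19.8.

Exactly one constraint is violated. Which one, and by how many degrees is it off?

Perpendicular(HR, RJ) — off by 4.00°.

U = (0.00, 0.00) ✓; UH at 46.90° ✓; |UH| = 34.00 ✓; ∠UHR = 52.10° ✓; |HR| = 40.80 ✓; ∠(HR, RJ) = 94.00° ✗; |RJ| = 19.80 ✓.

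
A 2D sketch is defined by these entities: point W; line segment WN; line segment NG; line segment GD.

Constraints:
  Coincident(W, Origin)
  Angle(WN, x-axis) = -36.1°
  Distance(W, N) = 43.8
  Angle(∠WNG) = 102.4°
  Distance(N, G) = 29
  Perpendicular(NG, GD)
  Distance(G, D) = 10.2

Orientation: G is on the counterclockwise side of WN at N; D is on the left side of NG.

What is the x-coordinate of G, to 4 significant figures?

57.11

W is at the origin; WN runs at -36.1° with length 43.8, so N = 43.8·(cos -36.1°, sin -36.1°) = (35.39, -25.81). ∠WNG = 102.4°, so NG runs at -36.1° + (180° − 102.4°) = 41.50° from the x-axis; with |NG| = 29.0, G = N + 29.0·(cos 41.50°, sin 41.50°) = (57.11, -6.591). So G.x = 57.11.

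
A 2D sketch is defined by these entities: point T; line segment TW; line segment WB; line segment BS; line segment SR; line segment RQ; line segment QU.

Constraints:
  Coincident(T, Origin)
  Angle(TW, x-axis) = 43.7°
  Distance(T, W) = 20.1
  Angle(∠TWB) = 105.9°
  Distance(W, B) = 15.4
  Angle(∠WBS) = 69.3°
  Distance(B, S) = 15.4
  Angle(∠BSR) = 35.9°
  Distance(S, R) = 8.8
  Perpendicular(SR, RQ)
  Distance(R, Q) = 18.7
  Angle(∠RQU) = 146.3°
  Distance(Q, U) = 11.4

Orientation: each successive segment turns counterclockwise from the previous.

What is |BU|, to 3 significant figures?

21.6

The perpendicularity gives RQ at right angles to SR, so RQ runs at 103°; with |RQ| = 18.7, Q = (1.65, 36.1). ∠RQU = 146.3° gives QU at 136° from the x-axis; with |QU| = 11.4, U = (-6.59, 44.0). Then |BU| = |U − B| = 21.6.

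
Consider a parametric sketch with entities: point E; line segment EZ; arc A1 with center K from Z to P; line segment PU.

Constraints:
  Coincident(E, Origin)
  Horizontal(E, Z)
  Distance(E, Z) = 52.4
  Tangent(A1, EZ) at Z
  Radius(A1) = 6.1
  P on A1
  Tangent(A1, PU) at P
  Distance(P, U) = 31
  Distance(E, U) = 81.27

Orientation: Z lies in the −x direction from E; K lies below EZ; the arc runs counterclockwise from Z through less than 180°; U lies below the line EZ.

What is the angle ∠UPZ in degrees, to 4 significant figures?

155.1°

Checks: |KP| = 6.100 ✓; ∠(KP, PU) = 90.00° ✓; |PU| = 31.00 ✓; |EU| = 81.27 ✓.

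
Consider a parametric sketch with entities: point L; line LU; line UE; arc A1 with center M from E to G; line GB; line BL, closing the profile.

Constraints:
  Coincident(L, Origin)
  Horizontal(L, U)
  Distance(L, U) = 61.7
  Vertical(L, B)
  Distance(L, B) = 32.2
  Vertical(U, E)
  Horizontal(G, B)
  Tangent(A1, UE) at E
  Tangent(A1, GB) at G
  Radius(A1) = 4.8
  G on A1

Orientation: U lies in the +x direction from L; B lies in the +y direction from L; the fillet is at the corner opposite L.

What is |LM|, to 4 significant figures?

63.15

L is at the origin; L and U share the same y with |LU| = 61.7 and U on the +x side, so U = (61.70, 0.000). L and B share the same x with |LB| = 32.2 and B on the +y side, so B = (0.000, 32.20). The virtual corner opposite L is at (61.70, 32.20). A1 meets UE tangentially, so ME is at right angles to UE and since A1 is tangent to GB there, MG ⟂ GB, with radius 4.8, so the center M sits 4.8 in from both sides at M = (56.90, 27.40). Then |LM| = |M − L| = 63.15.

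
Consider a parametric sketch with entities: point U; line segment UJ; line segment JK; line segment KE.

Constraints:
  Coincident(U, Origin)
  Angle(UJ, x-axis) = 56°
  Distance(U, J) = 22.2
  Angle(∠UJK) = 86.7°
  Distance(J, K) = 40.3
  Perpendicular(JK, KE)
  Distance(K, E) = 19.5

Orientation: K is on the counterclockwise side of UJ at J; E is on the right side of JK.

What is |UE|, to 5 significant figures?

57.084

U is at the origin; UJ runs at 56.0° with length 22.2, so J = 22.2·(cos 56.0°, sin 56.0°) = (12.414, 18.405). ∠UJK = 86.7°, so JK runs at 56.0° + (180° − 86.7°) = 149.30° from the x-axis; with |JK| = 40.3, K = J + 40.3·(cos 149.30°, sin 149.30°) = (-22.238, 38.980). The perpendicularity gives KE at right angles to JK; with |KE| = 19.5 on the right of JK, E = K + 19.5·(0.51054, 0.85985) = (-12.282, 55.747). Then |UE| = |E − U| = 57.084.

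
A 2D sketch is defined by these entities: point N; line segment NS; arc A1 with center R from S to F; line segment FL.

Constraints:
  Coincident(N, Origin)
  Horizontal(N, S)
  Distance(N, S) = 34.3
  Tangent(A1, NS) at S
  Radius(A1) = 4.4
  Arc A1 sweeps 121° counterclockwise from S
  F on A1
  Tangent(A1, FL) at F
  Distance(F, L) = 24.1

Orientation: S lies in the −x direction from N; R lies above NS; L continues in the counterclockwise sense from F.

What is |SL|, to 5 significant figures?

28.658

N is at the origin; N and S share the same y with |NS| = 34.3 and S on the −x side, so S = (-34.300, 0.0000). The tangent condition forces RS to be normal to NS, so R = S + (0, 4.4) = (-34.300, 4.4000). On A1, S sits at bearing -90° from R; a 121° counterclockwise sweep puts F at bearing 31°, so F = R + 4.4·(cos 31°, sin 31°) = (-30.528, 6.6662). A1 meets FL tangentially, so RF is at right angles to FL, so FL runs along (−sin 31°, cos 31°); with |FL| = 24.1, L = (-42.941, 27.324). Then |SL| = |L − S| = 28.658.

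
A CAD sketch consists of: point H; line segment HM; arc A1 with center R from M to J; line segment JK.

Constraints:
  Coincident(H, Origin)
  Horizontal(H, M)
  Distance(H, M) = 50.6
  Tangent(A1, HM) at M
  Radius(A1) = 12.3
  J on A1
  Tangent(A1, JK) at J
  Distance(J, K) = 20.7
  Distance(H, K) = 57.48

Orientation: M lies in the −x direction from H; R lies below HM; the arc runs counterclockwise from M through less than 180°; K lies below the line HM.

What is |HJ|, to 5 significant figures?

62.988

Checks: |RJ| = 12.30 ✓; ∠(RJ, JK) = 90.00° ✓; |JK| = 20.70 ✓; |HK| = 57.48 ✓.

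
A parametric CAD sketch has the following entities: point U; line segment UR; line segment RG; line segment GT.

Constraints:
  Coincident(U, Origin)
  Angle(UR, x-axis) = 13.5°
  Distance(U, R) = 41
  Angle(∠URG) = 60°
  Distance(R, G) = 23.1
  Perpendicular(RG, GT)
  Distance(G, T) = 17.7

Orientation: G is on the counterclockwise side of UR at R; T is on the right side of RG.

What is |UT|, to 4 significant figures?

53.27

∠URG = 60.0°, so RG runs at 13.5° + (180° − 60.0°) = 133.5° from the x-axis; with |RG| = 23.1, G = R + 23.1·(cos 133.5°, sin 133.5°) = (23.97, 26.33). RG ⟂ GT; with |GT| = 17.7 on the right of RG, T = G + 17.7·(0.7254, 0.6884) = (36.81, 38.51). Then |UT| = |T − U| = 53.27.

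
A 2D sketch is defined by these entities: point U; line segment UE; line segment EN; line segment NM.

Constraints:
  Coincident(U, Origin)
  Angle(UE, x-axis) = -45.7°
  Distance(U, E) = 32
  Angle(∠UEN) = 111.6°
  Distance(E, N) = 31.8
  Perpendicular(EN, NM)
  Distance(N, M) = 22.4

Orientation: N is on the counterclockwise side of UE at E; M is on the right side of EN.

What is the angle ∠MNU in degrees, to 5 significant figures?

124.32°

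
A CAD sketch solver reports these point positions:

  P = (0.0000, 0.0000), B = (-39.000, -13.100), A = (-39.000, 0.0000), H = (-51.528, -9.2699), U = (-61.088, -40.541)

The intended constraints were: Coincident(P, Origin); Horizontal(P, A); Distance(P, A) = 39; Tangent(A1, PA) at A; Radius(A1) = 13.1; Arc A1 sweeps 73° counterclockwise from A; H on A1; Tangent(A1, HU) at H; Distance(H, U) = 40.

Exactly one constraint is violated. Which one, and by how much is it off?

Distance(H, U) = 40 — off by 7.30.

P = (0.00, 0.00) ✓; P.y = 0.00, A.y = 0.00 ✓; |PA| = 39.00 ✓; ∠(BA, AP) = 90.00° ✓; |BA| = 13.10 ✓; bearing(B→H) − bearing(B→A) = 73.00° ✓; |BH| = 13.10 ✓; ∠(BH, HU) = 90.00° ✓; |HU| = 32.70 ✗.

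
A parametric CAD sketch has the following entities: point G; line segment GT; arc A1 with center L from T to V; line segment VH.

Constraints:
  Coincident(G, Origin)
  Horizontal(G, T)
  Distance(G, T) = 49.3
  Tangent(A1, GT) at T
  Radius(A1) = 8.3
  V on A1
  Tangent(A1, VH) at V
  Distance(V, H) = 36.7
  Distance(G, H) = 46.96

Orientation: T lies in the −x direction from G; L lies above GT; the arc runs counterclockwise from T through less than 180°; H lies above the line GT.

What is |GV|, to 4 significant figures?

42.00

G is at the origin; G and T share the same y with |GT| = 49.3 and T on the −x side, so T = (-49.30, 0.000). A1 meets GT tangentially, so LT is at right angles to GT, so L = T + (0, 8.3) = (-49.30, 8.300). Since LV ⟂ VH (tangency), |LH| = √(8.3² + 36.7²) = 37.63 regardless of where V sits on A1. So H lies on both circle(G, 46.96) and circle(L, 37.63); the above-GT intersection is H = (-26.87, 38.51). V is the foot of the tangent from H: V = (-41.71, 4.945).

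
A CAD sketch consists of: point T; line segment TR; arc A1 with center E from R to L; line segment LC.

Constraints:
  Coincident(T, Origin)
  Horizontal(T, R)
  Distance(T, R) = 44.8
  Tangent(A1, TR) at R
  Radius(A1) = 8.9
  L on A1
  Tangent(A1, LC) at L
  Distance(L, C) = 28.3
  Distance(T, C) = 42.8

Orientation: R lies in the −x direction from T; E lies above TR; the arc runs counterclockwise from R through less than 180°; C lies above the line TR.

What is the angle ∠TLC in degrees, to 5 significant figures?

80.954°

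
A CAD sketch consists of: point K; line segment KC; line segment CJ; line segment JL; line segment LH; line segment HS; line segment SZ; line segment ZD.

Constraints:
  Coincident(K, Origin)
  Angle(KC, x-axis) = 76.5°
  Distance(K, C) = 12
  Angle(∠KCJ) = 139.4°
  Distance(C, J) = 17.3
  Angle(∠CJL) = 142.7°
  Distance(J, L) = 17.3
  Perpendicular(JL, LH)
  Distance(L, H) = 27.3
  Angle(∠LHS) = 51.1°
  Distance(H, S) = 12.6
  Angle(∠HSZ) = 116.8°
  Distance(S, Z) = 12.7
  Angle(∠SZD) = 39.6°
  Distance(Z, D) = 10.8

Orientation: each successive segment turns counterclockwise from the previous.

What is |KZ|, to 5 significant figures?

30.516

∠LHS = 51.1° gives HS at 13.300° from the x-axis; with |HS| = 12.6, S = (-20.215, 12.823). ∠HSZ = 116.8° gives SZ at 76.500° from the x-axis; with |SZ| = 12.7, Z = (-17.250, 25.172). Then |KZ| = |Z − K| = 30.516.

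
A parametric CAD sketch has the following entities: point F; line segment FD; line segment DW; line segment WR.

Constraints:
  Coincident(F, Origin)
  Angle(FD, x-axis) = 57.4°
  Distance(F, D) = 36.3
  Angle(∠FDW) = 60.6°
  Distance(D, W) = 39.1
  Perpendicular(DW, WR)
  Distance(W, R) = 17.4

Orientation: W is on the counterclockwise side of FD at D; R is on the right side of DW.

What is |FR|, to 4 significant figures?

53.44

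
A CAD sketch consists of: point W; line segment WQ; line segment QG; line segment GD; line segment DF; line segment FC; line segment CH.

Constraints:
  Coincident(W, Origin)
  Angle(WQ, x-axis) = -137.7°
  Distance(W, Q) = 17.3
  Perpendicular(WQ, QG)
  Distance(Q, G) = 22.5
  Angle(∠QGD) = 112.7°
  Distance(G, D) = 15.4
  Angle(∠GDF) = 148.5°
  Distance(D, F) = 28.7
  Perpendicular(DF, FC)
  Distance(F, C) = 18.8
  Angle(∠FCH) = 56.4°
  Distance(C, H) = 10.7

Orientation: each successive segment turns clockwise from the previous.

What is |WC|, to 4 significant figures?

23.05

W is at the origin; WQ runs at -137.7° with length 17.3, so Q = (-12.80, -11.64). The perpendicularity gives QG at right angles to WQ, so QG runs at 132.3°; with |QG| = 22.5, G = (-27.94, 4.999). ∠QGD = 112.7° gives GD at 65.00° from the x-axis; with |GD| = 15.4, D = (-21.43, 18.96). ∠GDF = 148.5° gives DF at 33.50° from the x-axis; with |DF| = 28.7, F = (2.502, 34.80). DF is perpendicular to FC, so FC runs at -56.50°; with |FC| = 18.8, C = (12.88, 19.12). Then |WC| = |C − W| = 23.05.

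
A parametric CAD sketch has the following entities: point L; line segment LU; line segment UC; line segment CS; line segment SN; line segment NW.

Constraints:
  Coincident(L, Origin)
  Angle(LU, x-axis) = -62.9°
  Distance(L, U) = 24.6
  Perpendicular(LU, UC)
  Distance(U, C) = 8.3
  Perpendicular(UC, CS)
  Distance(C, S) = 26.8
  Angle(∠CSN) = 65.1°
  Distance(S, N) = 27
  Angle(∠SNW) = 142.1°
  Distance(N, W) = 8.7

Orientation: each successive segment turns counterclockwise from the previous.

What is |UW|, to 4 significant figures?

21.58

L is at the origin; LU runs at -62.9° with length 24.6, so U = (11.21, -21.90). LU is perpendicular to UC, so UC runs at 27.10°; with |UC| = 8.3, C = (18.60, -18.12). UC ⟂ CS, so CS runs at 117.1°; with |CS| = 26.8, S = (6.387, 5.739). ∠CSN = 65.1° gives SN at -128.0° from the x-axis; with |SN| = 27.0, N = (-10.24, -15.54). ∠SNW = 142.1° gives NW at -90.10° from the x-axis; with |NW| = 8.7, W = (-10.25, -24.24). Then |UW| = |W − U| = 21.58.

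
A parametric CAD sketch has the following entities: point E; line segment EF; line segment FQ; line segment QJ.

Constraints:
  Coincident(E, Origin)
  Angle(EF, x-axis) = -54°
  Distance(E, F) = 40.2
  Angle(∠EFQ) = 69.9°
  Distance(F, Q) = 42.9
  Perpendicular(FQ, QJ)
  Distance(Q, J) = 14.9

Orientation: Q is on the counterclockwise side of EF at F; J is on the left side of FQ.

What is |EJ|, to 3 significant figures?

37.0

E is at the origin; EF runs at -54.0° with length 40.2, so F = 40.2·(cos -54.0°, sin -54.0°) = (23.6, -32.5). ∠EFQ = 69.9°, so FQ runs at -54.0° + (180° − 69.9°) = 56.1° from the x-axis; with |FQ| = 42.9, Q = F + 42.9·(cos 56.1°, sin 56.1°) = (47.6, 3.09). FQ is perpendicular to QJ; with |QJ| = 14.9 on the left of FQ, J = Q + 14.9·(-0.830, 0.558) = (35.2, 11.4). Then |EJ| = |J − E| = 37.0.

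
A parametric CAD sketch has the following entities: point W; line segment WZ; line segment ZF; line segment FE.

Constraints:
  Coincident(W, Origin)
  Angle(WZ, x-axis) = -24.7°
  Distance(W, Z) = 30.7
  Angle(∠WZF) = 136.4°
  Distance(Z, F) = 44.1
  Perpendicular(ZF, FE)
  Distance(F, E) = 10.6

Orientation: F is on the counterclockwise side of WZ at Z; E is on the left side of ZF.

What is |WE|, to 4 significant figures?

67.17

W is at the origin; WZ runs at -24.7° with length 30.7, so Z = 30.7·(cos -24.7°, sin -24.7°) = (27.89, -12.83). ∠WZF = 136.4°, so ZF runs at -24.7° + (180° − 136.4°) = 18.90° from the x-axis; with |ZF| = 44.1, F = Z + 44.1·(cos 18.90°, sin 18.90°) = (69.61, 1.456). ZF ⟂ FE; with |FE| = 10.6 on the left of ZF, E = F + 10.6·(-0.3239, 0.9461) = (66.18, 11.48). Then |WE| = |E − W| = 67.17.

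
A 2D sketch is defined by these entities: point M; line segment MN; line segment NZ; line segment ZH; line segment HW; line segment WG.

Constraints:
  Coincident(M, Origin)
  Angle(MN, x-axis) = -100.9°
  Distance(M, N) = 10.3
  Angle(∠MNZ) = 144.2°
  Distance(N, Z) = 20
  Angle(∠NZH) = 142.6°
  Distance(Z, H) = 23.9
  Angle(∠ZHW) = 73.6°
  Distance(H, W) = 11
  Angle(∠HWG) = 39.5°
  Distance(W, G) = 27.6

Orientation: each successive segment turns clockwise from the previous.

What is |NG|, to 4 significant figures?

37.37

M is at the origin; MN runs at -100.9° with length 10.3, so N = (-1.948, -10.11). ∠MNZ = 144.2° gives NZ at -136.7° from the x-axis; with |NZ| = 20.0, Z = (-16.50, -23.83). ∠NZH = 142.6° gives ZH at -174.1° from the x-axis; with |ZH| = 23.9, H = (-40.28, -26.29). ∠ZHW = 73.6° gives HW at 79.50° from the x-axis; with |HW| = 11.0, W = (-38.27, -15.47). ∠HWG = 39.5° gives WG at -61.00° from the x-axis; with |WG| = 27.6, G = (-24.89, -39.61). Then |NG| = |G − N| = 37.37.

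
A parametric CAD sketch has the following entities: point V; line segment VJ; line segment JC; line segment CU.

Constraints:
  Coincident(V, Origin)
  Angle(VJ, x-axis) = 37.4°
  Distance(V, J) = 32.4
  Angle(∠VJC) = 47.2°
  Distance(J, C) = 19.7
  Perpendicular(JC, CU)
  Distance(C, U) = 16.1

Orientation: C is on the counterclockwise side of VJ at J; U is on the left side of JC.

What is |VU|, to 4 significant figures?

8.014

∠VJC = 47.2°, so JC runs at 37.4° + (180° − 47.2°) = 170.2° from the x-axis; with |JC| = 19.7, C = J + 19.7·(cos 170.2°, sin 170.2°) = (6.326, 23.03). JC ⟂ CU; with |CU| = 16.1 on the left of JC, U = C + 16.1·(-0.1702, -0.9854) = (3.586, 7.167). Then |VU| = |U − V| = 8.014.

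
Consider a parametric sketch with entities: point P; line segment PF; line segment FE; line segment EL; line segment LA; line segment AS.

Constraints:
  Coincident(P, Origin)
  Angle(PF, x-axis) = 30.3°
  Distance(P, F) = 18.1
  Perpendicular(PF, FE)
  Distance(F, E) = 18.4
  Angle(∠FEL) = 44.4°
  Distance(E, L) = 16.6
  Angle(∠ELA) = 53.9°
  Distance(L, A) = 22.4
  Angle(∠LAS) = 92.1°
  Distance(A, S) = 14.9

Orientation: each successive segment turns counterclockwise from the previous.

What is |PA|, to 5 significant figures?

28.841

P is at the origin; PF runs at 30.3° with length 18.1, so F = (15.627, 9.1319). The perpendicularity gives FE at right angles to PF, so FE runs at 120.30°; with |FE| = 18.4, E = (6.3442, 25.018). ∠FEL = 44.4° gives EL at -104.10° from the x-axis; with |EL| = 16.6, L = (2.3001, 8.9186). ∠ELA = 53.9° gives LA at 22.000° from the x-axis; with |LA| = 22.4, A = (23.069, 17.310). Then |PA| = |A − P| = 28.841.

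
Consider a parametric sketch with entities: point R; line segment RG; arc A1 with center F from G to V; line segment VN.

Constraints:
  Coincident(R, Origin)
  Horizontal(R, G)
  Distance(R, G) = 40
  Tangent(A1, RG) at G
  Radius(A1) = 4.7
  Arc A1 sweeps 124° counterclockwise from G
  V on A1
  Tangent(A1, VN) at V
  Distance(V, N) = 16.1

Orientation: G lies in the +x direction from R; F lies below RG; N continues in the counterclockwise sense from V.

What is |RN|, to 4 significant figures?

49.62

R is at the origin; RG is horizontal with |RG| = 40.0 and G on the +x side, so G = (40.00, 0.000). Since A1 is tangent to RG there, FG ⟂ RG, so F = G + (0, -4.7) = (40.00, -4.700). On A1, G sits at bearing 90° from F; a 124° counterclockwise sweep puts V at bearing 214°, so V = F + 4.7·(cos 214°, sin 214°) = (36.10, -7.328). Tangency of A1 to VN means the radius FV is perpendicular to VN, so VN runs along (−sin 214°, cos 214°); with |VN| = 16.1, N = (45.11, -20.68). Then |RN| = |N − R| = 49.62.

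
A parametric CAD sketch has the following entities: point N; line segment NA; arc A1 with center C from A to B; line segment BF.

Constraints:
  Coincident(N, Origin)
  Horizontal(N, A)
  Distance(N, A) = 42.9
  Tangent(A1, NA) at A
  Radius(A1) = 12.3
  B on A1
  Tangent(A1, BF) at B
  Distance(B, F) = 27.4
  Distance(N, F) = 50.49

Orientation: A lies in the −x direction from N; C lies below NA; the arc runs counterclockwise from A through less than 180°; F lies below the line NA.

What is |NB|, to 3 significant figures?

55.5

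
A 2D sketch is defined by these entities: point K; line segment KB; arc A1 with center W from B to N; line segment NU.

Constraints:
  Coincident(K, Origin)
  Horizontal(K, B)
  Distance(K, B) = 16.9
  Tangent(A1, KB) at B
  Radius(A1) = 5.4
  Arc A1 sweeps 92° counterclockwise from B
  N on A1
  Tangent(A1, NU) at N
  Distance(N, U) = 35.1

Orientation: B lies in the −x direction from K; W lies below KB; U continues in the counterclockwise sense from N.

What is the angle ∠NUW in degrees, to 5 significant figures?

8.7462°

K is at the origin; K and B share the same y with |KB| = 16.9 and B on the −x side, so B = (-16.900, 0.0000). Tangency of A1 to KB means the radius WB is perpendicular to KB, so W = B + (0, -5.4) = (-16.900, -5.4000). On A1, B sits at bearing 90° from W; a 92° counterclockwise sweep puts N at bearing 182°, so N = W + 5.4·(cos 182°, sin 182°) = (-22.297, -5.5885). The tangent condition forces WN to be normal to NU, so NU runs along (−sin 182°, cos 182°); with |NU| = 35.1, U = (-21.072, -40.667). Then cos ∠NUW = UN·UW / (|UN||UW|), giving 8.7462°.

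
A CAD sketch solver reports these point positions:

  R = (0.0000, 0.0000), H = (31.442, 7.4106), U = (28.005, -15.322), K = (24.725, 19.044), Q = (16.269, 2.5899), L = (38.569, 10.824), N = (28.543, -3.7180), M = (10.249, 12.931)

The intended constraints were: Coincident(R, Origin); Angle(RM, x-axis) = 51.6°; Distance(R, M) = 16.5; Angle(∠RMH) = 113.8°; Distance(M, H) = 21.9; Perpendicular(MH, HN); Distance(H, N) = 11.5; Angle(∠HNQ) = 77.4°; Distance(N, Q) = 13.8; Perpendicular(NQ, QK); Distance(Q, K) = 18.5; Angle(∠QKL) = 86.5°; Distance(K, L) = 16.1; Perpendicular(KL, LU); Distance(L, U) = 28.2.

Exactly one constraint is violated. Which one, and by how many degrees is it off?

Perpendicular(KL, LU) — off by 8.70°.

R = (0.00, 0.00) ✓; RM at 51.60° ✓; |RM| = 16.50 ✓; ∠RMH = 113.8° ✓; |MH| = 21.90 ✓; ∠(MH, HN) = 90.00° ✓; |HN| = 11.50 ✓; ∠HNQ = 77.40° ✓; |NQ| = 13.80 ✓; ∠(NQ, QK) = 90.00° ✓; |QK| = 18.50 ✓; ∠QKL = 86.50° ✓; |KL| = 16.10 ✓; ∠(KL, LU) = 81.30° ✗; |LU| = 28.20 ✓.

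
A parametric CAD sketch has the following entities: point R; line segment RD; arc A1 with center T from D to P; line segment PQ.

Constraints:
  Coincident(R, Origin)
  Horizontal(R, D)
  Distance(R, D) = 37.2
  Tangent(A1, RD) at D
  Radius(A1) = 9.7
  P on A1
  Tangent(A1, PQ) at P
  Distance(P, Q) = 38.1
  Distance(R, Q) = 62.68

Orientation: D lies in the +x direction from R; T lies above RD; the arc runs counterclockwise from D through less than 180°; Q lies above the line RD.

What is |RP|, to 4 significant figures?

48.13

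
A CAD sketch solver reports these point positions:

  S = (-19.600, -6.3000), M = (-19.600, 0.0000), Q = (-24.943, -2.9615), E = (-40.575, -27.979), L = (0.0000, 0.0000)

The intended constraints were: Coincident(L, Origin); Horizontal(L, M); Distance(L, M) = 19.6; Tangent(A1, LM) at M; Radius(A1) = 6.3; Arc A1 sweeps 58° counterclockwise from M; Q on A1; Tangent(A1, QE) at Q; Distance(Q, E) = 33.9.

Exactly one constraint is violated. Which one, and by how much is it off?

Distance(Q, E) = 33.9 — off by 4.40.

L = (0.00, 0.00) ✓; L.y = 0.00, M.y = 0.00 ✓; |LM| = 19.60 ✓; ∠(SM, ML) = 90.00° ✓; |SM| = 6.300 ✓; bearing(S→Q) − bearing(S→M) = 58.00° ✓; |SQ| = 6.300 ✓; ∠(SQ, QE) = 90.00° ✓; |QE| = 29.50 ✗.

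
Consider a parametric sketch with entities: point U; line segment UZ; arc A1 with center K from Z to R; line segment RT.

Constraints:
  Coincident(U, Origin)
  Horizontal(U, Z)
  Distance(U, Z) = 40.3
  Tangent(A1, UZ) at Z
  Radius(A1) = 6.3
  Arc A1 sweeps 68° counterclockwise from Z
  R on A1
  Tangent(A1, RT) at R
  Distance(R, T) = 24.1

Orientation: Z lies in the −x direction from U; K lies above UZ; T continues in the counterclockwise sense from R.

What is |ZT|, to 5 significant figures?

30.199

On A1, Z sits at bearing -90° from K; a 68° counterclockwise sweep puts R at bearing -22°, so R = K + 6.3·(cos -22°, sin -22°) = (-34.459, 3.9400). A1 meets RT tangentially, so KR is at right angles to RT, so RT runs along (−sin -22°, cos -22°); with |RT| = 24.1, T = (-25.431, 26.285). Then |ZT| = |T − Z| = 30.199.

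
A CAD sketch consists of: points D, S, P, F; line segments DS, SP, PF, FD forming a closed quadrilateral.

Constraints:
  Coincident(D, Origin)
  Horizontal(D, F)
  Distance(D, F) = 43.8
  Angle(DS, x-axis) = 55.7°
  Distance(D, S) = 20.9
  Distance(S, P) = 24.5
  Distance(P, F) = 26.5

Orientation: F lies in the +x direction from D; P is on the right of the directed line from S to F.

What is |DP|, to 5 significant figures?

19.188

Checks: |SP| = 24.50 ✓; |PF| = 26.50 ✓.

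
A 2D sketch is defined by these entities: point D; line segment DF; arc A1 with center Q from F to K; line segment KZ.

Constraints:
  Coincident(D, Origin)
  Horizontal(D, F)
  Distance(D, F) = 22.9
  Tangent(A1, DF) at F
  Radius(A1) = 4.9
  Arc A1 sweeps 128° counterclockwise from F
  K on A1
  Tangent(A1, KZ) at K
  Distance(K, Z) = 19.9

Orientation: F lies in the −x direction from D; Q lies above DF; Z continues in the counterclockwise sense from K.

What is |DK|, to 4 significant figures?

20.62

Since A1 is tangent to DF there, QF ⟂ DF, so Q = F + (0, 4.9) = (-22.90, 4.900). On A1, F sits at bearing -90° from Q; a 128° counterclockwise sweep puts K at bearing 38°, so K = Q + 4.9·(cos 38°, sin 38°) = (-19.04, 7.917). Then |DK| = |K − D| = 20.62.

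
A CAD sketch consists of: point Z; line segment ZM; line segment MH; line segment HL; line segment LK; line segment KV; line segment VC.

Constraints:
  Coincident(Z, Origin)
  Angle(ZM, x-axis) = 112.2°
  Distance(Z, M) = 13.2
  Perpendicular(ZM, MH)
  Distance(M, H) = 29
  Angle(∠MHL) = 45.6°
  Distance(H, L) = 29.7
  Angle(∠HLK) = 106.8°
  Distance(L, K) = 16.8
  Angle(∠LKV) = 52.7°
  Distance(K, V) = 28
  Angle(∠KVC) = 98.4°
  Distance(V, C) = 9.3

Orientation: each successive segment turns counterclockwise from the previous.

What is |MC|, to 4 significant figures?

25.58

Z is at the origin; ZM runs at 112.2° with length 13.2, so M = (-4.987, 12.22). The perpendicularity gives MH at right angles to ZM, so MH runs at -157.8°; with |MH| = 29.0, H = (-31.84, 1.264). ∠MHL = 45.6° gives HL at -23.40° from the x-axis; with |HL| = 29.7, L = (-4.580, -10.53). ∠HLK = 106.8° gives LK at 49.80° from the x-axis; with |LK| = 16.8, K = (6.263, 2.301). ∠LKV = 52.7° gives KV at 177.1° from the x-axis; with |KV| = 28.0, V = (-21.70, 3.717). ∠KVC = 98.4° gives VC at -101.3° from the x-axis; with |VC| = 9.3, C = (-23.52, -5.403). Then |MC| = |C − M| = 25.58.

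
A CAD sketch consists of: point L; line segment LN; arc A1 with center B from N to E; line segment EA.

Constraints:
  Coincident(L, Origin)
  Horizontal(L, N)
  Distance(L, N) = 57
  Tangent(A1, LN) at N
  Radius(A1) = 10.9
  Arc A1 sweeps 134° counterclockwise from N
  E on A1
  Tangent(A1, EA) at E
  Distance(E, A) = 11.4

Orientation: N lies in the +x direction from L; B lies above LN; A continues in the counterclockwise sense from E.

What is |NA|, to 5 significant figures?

26.672

On A1, N sits at bearing -90° from B; a 134° counterclockwise sweep puts E at bearing 44°, so E = B + 10.9·(cos 44°, sin 44°) = (64.841, 18.472). Since A1 is tangent to EA there, BE ⟂ EA, so EA runs along (−sin 44°, cos 44°); with |EA| = 11.4, A = (56.922, 26.672). Then |NA| = |A − N| = 26.672.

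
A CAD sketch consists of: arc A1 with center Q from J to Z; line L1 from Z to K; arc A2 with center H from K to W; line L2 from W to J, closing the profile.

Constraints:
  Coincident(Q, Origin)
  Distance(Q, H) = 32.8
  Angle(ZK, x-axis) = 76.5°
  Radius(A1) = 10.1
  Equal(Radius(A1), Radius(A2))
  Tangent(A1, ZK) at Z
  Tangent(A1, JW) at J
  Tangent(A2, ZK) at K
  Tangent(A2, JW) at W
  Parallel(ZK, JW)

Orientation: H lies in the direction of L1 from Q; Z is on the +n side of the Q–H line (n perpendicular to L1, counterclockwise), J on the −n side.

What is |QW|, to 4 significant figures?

34.32

Tangency of A1 to both parallel lines with radius 10.1 puts Z and J at Q ± 10.1·n: Z = (-9.821, 2.358), J = (9.821, -2.358). Equal radii place K and W the same way about H: K = H + 10.1·n = (-2.164, 34.25), W = H − 10.1·n = (17.48, 29.54). Then |QW| = |W − Q| = 34.32.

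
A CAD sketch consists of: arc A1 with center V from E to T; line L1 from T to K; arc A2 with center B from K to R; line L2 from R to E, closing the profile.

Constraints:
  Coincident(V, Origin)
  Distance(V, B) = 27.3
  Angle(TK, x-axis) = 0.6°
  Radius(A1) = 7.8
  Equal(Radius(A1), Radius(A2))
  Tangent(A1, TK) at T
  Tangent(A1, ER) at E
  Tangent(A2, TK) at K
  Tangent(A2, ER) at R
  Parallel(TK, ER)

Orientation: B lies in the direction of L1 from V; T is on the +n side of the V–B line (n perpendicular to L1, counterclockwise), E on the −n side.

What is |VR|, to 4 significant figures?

28.39

The slot axis is L1's direction at 0.6°, so u = (cos 0.6°, sin 0.6°) = (0.9999, 0.01047) and n = (−sin 0.6°, cos 0.6°) = (-0.01047, 0.9999). V is at the origin and B lies 27.3 along u from V, so B = 27.3·u = (27.30, 0.2859). Tangency of A1 to both parallel lines with radius 7.8 puts T and E at V ± 7.8·n: T = (-0.08168, 7.800), E = (0.08168, -7.800). Equal radii place K and R the same way about B: K = B + 7.8·n = (27.22, 8.085), R = B − 7.8·n = (27.38, -7.514). Then |VR| = |R − V| = 28.39.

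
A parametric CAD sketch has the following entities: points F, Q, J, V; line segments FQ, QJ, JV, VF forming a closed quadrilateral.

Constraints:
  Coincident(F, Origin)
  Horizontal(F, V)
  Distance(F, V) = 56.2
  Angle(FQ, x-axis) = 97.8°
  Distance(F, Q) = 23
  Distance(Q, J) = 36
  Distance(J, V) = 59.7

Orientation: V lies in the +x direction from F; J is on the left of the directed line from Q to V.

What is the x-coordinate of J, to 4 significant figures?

21.78

F is at the origin; F and V share the same y with |FV| = 56.2 and V in +x, so V = (56.2, 0). FQ runs at 97.8° with |FQ| = 23.0, so Q = (-3.121, 22.79). J is determined by |QJ| = 36.0 and |JV| = 59.7 together: it lies at the intersection of circle(Q, 36.0) and circle(V, 59.7). With |QV| = 63.55, the foot of the radical line on QV is 13.93 from Q and the perpendicular offset is √(36.0² − 13.93²) = 33.20. Taking the left-of-QV solution: J = (21.78, 48.78).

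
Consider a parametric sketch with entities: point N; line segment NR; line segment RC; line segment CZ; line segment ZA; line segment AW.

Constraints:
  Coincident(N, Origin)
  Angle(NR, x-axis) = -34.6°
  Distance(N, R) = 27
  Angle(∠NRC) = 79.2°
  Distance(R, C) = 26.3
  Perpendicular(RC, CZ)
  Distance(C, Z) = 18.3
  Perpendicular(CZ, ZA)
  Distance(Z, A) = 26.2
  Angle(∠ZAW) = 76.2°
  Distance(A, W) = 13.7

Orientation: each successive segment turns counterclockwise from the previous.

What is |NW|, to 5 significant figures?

21.593

N is at the origin; NR runs at -34.6° with length 27.0, so R = (22.225, -15.332). ∠NRC = 79.2° gives RC at 66.200° from the x-axis; with |RC| = 26.3, C = (32.838, 8.7317). RC ⟂ CZ, so CZ runs at 156.20°; with |CZ| = 18.3, Z = (16.094, 16.117). CZ ⟂ ZA, so ZA runs at -113.80°; with |ZA| = 26.2, A = (5.5213, -7.8554). ∠ZAW = 76.2° gives AW at -10.000° from the x-axis; with |AW| = 13.7, W = (19.013, -10.234). Then |NW| = |W − N| = 21.593.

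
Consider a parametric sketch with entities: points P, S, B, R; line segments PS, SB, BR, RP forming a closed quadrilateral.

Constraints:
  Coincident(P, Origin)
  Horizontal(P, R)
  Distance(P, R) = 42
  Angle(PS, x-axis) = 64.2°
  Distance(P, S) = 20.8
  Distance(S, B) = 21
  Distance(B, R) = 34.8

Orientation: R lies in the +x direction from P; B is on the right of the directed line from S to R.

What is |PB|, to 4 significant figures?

7.594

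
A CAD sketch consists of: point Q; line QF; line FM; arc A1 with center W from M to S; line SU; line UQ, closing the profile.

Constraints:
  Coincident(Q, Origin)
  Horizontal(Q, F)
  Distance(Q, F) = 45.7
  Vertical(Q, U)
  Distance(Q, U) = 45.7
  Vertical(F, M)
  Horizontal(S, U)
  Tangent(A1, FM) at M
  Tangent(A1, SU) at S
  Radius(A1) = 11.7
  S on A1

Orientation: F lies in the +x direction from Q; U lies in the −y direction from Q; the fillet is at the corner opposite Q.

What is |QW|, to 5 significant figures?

48.083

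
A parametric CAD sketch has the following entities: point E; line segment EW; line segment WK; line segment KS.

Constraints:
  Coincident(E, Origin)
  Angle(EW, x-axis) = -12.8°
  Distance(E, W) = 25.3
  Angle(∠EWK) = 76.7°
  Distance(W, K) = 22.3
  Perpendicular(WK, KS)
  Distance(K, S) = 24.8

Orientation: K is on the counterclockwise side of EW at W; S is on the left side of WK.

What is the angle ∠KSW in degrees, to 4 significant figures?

41.96°

∠EWK = 76.7°, so WK runs at -12.8° + (180° − 76.7°) = 90.50° from the x-axis; with |WK| = 22.3, K = W + 22.3·(cos 90.50°, sin 90.50°) = (24.48, 16.69). WK is perpendicular to KS; with |KS| = 24.8 on the left of WK, S = K + 24.8·(-1.000, -0.008727) = (-0.3224, 16.48). Then cos ∠KSW = SK·SW / (|SK||SW|), giving 41.96°.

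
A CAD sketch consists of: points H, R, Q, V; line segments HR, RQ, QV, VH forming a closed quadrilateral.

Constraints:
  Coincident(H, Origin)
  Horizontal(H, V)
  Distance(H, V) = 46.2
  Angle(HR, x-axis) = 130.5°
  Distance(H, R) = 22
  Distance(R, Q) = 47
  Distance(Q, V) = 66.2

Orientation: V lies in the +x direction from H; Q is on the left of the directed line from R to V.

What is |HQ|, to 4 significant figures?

57.31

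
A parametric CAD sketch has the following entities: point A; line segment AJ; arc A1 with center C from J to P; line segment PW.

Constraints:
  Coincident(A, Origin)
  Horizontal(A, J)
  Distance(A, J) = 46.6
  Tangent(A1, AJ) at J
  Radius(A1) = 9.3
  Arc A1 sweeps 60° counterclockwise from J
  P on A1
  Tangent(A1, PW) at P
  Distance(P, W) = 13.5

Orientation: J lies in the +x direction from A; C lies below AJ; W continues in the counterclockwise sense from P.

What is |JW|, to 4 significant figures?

22.05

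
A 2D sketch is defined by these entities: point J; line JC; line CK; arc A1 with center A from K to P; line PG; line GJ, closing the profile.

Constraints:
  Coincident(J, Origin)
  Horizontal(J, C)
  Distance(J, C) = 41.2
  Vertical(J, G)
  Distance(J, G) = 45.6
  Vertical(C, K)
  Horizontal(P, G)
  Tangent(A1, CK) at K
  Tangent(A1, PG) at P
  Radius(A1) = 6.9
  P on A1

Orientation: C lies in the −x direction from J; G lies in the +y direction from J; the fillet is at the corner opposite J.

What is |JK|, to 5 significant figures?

56.525

J is at the origin; JC is horizontal with |JC| = 41.2 and C on the −x side, so C = (-41.200, 0.0000). JG is vertical with |JG| = 45.6 and G on the +y side, so G = (0.0000, 45.600). The virtual corner opposite J is at (-41.200, 45.600). Tangency of A1 to CK means the radius AK is perpendicular to CK and A1 meets PG tangentially, so AP is at right angles to PG, with radius 6.9, so the center A sits 6.9 in from both sides at A = (-34.300, 38.700). That places the tangent points at K = (-41.200, 38.700) on CK and P = (-34.300, 45.600) on PG. Then |JK| = |K − J| = 56.525.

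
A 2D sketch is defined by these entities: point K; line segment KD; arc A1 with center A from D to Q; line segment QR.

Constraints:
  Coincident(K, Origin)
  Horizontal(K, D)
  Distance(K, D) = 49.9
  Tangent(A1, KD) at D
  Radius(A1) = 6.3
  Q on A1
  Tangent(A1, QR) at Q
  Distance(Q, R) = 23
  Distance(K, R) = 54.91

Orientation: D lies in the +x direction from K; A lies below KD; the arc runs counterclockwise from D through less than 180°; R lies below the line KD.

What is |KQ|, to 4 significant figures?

44.19

K is at the origin; KD is horizontal with |KD| = 49.9 and D on the +x side, so D = (49.90, 0.000). Since A1 is tangent to KD there, AD ⟂ KD, so A = D + (0, -6.3) = (49.90, -6.300). Since AQ ⟂ QR (tangency), |AR| = √(6.3² + 23.0²) = 23.85 regardless of where Q sits on A1. So R lies on both circle(K, 54.91) and circle(A, 23.85); the below-KD intersection is R = (46.09, -29.84). Q is the foot of the tangent from R: Q = (43.64, -6.973).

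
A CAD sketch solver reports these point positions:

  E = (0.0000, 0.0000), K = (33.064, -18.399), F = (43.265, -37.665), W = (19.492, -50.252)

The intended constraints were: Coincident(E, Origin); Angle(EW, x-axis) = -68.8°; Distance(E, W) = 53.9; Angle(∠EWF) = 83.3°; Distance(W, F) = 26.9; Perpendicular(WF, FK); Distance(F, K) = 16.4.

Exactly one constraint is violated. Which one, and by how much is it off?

Distance(F, K) = 16.4 — off by 5.40.

E = (0.00, 0.00) ✓; EW at -68.80° ✓; |EW| = 53.90 ✓; ∠EWF = 83.30° ✓; |WF| = 26.90 ✓; ∠(WF, FK) = 90.00° ✓; |FK| = 21.80 ✗.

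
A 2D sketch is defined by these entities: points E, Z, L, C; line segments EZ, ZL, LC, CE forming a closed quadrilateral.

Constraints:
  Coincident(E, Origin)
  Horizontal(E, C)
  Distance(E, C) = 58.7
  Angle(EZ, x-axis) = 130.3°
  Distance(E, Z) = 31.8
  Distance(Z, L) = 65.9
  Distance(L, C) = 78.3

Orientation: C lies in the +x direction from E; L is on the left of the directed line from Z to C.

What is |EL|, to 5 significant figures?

75.607

Checks: |ZL| = 65.90 ✓; |LC| = 78.30 ✓.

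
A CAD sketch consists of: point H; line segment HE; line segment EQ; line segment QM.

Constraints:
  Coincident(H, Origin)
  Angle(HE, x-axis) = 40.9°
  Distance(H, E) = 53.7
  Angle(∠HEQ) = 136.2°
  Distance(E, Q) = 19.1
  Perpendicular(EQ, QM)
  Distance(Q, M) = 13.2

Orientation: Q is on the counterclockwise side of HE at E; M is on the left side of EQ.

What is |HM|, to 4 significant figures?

62.63

∠HEQ = 136.2°, so EQ runs at 40.9° + (180° − 136.2°) = 84.70° from the x-axis; with |EQ| = 19.1, Q = E + 19.1·(cos 84.70°, sin 84.70°) = (42.35, 54.18). EQ ⟂ QM; with |QM| = 13.2 on the left of EQ, M = Q + 13.2·(-0.9957, 0.09237) = (29.21, 55.40). Then |HM| = |M − H| = 62.63.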